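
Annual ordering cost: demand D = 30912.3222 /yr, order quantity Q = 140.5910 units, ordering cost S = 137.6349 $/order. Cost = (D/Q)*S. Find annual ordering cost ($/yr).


Number of orders = D/Q = 219.8741
Cost = 219.8741 * 137.6349 = 30262.3523

30262.3523 $/yr


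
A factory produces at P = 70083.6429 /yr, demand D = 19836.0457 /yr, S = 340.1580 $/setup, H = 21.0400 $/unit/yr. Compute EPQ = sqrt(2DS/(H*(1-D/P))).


1 - D/P = 1 - 0.2830 = 0.7170
H*(1-D/P) = 15.0850
2DS = 13494779.2664
EPQ = sqrt(894584.6024) = 945.8248

945.8248 units


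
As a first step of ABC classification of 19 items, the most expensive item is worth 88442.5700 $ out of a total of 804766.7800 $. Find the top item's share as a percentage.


Top item = 88442.5700
Total = 804766.7800
Percentage = 88442.5700 / 804766.7800 * 100 = 10.9898

10.9898%


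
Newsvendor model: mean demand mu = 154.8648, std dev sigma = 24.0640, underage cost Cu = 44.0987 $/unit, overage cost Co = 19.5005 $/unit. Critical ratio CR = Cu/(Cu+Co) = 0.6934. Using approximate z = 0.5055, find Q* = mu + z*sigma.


CR = Cu/(Cu+Co) = 44.0987/(44.0987+19.5005) = 0.6934
z = 0.5055
Q* = 154.8648 + 0.5055 * 24.0640 = 167.0292

167.0292 units


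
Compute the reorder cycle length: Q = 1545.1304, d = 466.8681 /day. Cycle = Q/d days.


Cycle = 1545.1304 / 466.8681 = 3.3096

3.3096 days


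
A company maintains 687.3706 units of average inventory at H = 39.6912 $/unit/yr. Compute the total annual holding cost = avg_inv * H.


Cost = 687.3706 * 39.6912 = 27282.5640

27282.5640 $/yr


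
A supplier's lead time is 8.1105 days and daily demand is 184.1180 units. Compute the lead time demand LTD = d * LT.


LTD = 184.1180 * 8.1105 = 1493.2890

1493.2890 units


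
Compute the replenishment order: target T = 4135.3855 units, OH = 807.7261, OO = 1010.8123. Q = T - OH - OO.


Inventory position = OH + OO = 807.7261 + 1010.8123 = 1818.5384
Q = 4135.3855 - 1818.5384 = 2316.8471

2316.8471 units


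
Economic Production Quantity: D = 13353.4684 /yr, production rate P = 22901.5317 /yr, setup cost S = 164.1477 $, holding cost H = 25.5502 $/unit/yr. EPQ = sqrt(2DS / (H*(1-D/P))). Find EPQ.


1 - D/P = 1 - 0.5831 = 0.4169
H*(1-D/P) = 10.6523
2DS = 4383882.2498
EPQ = sqrt(411541.6711) = 641.5151

641.5151 units


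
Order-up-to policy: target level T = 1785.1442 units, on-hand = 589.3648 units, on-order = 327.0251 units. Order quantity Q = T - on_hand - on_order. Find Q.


Inventory position = OH + OO = 589.3648 + 327.0251 = 916.3899
Q = 1785.1442 - 916.3899 = 868.7543

868.7543 units


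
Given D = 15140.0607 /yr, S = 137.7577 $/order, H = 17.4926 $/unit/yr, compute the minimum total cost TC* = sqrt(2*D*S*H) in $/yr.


2*D*S*H = 72967230.1291
TC* = sqrt(72967230.1291) = 8542.0858

8542.0858 $/yr


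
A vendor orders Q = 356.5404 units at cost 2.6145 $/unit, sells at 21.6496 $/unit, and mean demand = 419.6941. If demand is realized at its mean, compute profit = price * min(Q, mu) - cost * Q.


Sales at mu = min(356.5404, 419.6941) = 356.5404
Revenue = 21.6496 * 356.5404 = 7718.9570
Total cost = 2.6145 * 356.5404 = 932.1749
Profit = 7718.9570 - 932.1749 = 6786.7822

6786.7822 $


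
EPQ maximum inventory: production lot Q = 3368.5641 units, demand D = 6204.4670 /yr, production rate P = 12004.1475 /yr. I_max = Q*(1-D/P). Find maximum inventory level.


D/P = 0.5169
1 - D/P = 0.4831
I_max = 3368.5641 * 0.4831 = 1627.4871

1627.4871 units


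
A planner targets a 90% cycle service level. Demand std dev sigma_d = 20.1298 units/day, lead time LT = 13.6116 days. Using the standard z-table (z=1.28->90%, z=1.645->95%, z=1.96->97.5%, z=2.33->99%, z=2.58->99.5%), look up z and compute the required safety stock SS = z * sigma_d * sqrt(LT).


From the table, SL = 90% corresponds to z = 1.28
sqrt(LT) = sqrt(13.6116) = 3.6894
SS = 1.28 * 20.1298 * 3.6894 = 95.0614

95.0614 units


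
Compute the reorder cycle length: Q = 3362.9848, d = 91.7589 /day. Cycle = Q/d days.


Cycle = 3362.9848 / 91.7589 = 36.6502

36.6502 days


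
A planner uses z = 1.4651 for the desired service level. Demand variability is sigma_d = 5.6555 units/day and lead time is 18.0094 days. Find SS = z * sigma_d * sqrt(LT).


sqrt(LT) = sqrt(18.0094) = 4.2437
SS = 1.4651 * 5.6555 * 4.2437 = 35.1632

35.1632 units


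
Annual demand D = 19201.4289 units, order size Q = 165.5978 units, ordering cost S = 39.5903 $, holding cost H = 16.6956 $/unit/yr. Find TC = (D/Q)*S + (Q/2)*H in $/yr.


Ordering cost = D*S/Q = 4590.5823
Holding cost = Q*H/2 = 1382.3773
TC = 4590.5823 + 1382.3773 = 5972.9596

5972.9596 $/yr


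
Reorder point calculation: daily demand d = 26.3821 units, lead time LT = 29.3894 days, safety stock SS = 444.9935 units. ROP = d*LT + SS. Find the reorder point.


d*LT = 26.3821 * 29.3894 = 775.3541
ROP = 775.3541 + 444.9935 = 1220.3476

1220.3476 units


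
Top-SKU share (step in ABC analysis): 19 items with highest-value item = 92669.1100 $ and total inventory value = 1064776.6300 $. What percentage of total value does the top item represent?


Top item = 92669.1100
Total = 1064776.6300
Percentage = 92669.1100 / 1064776.6300 * 100 = 8.7032

8.7032%


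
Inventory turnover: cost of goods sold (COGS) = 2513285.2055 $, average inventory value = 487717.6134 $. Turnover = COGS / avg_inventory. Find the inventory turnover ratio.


Turnover = 2513285.2055 / 487717.6134 = 5.1532

5.1532


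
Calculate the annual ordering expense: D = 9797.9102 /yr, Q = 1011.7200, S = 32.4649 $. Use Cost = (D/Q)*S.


Number of orders = D/Q = 9.6844
Cost = 9.6844 * 32.4649 = 314.4034

314.4034 $/yr


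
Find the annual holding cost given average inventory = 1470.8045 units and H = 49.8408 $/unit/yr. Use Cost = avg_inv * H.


Cost = 1470.8045 * 49.8408 = 73306.0729

73306.0729 $/yr


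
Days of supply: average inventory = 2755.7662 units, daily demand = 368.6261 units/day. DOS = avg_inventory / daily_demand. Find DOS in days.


DOS = 2755.7662 / 368.6261 = 7.4758

7.4758 days


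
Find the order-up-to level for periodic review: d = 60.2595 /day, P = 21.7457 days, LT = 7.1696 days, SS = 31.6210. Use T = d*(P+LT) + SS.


P + LT = 28.9153
d*(P+LT) = 60.2595 * 28.9153 = 1742.4215
T = 1742.4215 + 31.6210 = 1774.0425

1774.0425 units


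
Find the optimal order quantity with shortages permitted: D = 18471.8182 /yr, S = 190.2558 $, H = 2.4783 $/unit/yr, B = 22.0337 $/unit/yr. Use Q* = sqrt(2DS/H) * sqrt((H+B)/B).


sqrt(2DS/H) = 1684.0766
sqrt((H+B)/B) = 1.0547
Q* = 1684.0766 * 1.0547 = 1776.2639

1776.2639 units


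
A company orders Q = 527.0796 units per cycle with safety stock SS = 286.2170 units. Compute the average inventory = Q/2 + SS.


Q/2 = 263.5398
Avg = 263.5398 + 286.2170 = 549.7568

549.7568 units


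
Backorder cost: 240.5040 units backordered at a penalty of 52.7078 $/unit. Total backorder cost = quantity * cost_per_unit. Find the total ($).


Total = 240.5040 * 52.7078 = 12676.4367

12676.4367 $


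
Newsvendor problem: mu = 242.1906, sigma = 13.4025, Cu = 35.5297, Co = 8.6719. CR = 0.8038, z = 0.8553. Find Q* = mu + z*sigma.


CR = Cu/(Cu+Co) = 35.5297/(35.5297+8.6719) = 0.8038
z = 0.8553
Q* = 242.1906 + 0.8553 * 13.4025 = 253.6538

253.6538 units


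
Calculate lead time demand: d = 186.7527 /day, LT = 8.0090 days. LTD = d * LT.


LTD = 186.7527 * 8.0090 = 1495.7024

1495.7024 units


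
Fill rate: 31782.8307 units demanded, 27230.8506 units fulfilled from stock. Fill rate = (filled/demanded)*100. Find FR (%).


FR = 27230.8506 / 31782.8307 * 100 = 85.6779

85.6779%


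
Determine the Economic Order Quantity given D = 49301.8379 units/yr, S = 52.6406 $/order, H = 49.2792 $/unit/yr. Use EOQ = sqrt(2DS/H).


2*D*S = 2 * 49301.8379 * 52.6406 = 5190556.6563
2*D*S/H = 105329.5641
EOQ = sqrt(105329.5641) = 324.5452

324.5452 units


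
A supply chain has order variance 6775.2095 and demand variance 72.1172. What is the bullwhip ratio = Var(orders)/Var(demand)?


BW = 6775.2095 / 72.1172 = 93.9472

93.9472


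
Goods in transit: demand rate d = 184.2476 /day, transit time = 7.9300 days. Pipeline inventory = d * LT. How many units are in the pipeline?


Pipeline = 184.2476 * 7.9300 = 1461.0835

1461.0835 units


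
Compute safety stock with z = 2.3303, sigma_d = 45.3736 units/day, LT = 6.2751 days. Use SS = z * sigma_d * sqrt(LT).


sqrt(LT) = sqrt(6.2751) = 2.5050
SS = 2.3303 * 45.3736 * 2.5050 = 264.8655

264.8655 units


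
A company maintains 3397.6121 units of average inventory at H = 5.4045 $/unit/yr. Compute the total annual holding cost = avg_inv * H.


Cost = 3397.6121 * 5.4045 = 18362.3946

18362.3946 $/yr


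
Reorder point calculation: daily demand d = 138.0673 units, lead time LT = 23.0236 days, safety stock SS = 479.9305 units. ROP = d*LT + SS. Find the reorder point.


d*LT = 138.0673 * 23.0236 = 3178.8063
ROP = 3178.8063 + 479.9305 = 3658.7368

3658.7368 units


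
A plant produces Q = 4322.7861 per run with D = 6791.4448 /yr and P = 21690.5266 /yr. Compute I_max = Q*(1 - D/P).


D/P = 0.3131
1 - D/P = 0.6869
I_max = 4322.7861 * 0.6869 = 2969.2937

2969.2937 units


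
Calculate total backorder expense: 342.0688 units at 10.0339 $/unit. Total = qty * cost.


Total = 342.0688 * 10.0339 = 3432.2841

3432.2841 $


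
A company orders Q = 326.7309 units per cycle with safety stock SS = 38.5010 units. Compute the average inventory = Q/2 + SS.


Q/2 = 163.3655
Avg = 163.3655 + 38.5010 = 201.8665

201.8665 units


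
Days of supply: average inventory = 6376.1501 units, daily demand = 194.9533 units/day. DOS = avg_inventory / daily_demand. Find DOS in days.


DOS = 6376.1501 / 194.9533 = 32.7060

32.7060 days


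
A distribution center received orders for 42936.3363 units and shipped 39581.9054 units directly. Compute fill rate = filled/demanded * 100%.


FR = 39581.9054 / 42936.3363 * 100 = 92.1874

92.1874%


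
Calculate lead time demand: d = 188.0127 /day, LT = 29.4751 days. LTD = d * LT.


LTD = 188.0127 * 29.4751 = 5541.6931

5541.6931 units


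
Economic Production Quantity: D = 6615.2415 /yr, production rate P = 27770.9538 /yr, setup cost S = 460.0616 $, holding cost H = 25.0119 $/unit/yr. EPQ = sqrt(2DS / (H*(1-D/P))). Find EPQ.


1 - D/P = 1 - 0.2382 = 0.7618
H*(1-D/P) = 19.0539
2DS = 6086837.1778
EPQ = sqrt(319453.8632) = 565.2025

565.2025 units


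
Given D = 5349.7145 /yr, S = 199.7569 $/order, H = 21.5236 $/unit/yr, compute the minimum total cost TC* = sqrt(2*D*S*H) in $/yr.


2*D*S*H = 46002062.4500
TC* = sqrt(46002062.4500) = 6782.4820

6782.4820 $/yr


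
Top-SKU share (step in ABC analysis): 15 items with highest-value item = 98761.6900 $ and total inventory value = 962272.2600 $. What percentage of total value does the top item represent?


Top item = 98761.6900
Total = 962272.2600
Percentage = 98761.6900 / 962272.2600 * 100 = 10.2634

10.2634%


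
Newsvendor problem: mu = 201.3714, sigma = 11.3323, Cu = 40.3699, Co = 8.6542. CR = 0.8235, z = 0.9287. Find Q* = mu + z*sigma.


CR = Cu/(Cu+Co) = 40.3699/(40.3699+8.6542) = 0.8235
z = 0.9287
Q* = 201.3714 + 0.9287 * 11.3323 = 211.8957

211.8957 units


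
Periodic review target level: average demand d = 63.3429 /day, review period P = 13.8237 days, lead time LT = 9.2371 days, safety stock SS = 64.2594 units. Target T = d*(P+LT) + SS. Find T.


P + LT = 23.0608
d*(P+LT) = 63.3429 * 23.0608 = 1460.7379
T = 1460.7379 + 64.2594 = 1524.9973

1524.9973 units


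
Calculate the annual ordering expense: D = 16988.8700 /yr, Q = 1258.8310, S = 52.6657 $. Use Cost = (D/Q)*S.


Number of orders = D/Q = 13.4958
Cost = 13.4958 * 52.6657 = 710.7632

710.7632 $/yr


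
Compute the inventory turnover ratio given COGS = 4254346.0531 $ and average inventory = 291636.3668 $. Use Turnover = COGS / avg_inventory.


Turnover = 4254346.0531 / 291636.3668 = 14.5878

14.5878


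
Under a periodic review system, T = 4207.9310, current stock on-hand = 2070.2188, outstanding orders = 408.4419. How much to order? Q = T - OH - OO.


Inventory position = OH + OO = 2070.2188 + 408.4419 = 2478.6607
Q = 4207.9310 - 2478.6607 = 1729.2703

1729.2703 units


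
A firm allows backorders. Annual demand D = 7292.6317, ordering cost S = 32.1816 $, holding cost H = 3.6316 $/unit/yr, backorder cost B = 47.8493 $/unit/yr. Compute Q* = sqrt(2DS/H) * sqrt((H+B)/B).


sqrt(2DS/H) = 359.5108
sqrt((H+B)/B) = 1.0373
Q* = 359.5108 * 1.0373 = 372.9042

372.9042 units


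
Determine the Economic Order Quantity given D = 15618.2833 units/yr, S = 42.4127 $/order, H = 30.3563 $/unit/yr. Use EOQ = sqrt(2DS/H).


2*D*S = 2 * 15618.2833 * 42.4127 = 1324827.1282
2*D*S/H = 43642.5759
EOQ = sqrt(43642.5759) = 208.9081

208.9081 units


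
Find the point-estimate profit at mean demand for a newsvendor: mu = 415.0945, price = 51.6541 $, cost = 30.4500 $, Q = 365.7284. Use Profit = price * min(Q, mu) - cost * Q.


Sales at mu = min(365.7284, 415.0945) = 365.7284
Revenue = 51.6541 * 365.7284 = 18891.3713
Total cost = 30.4500 * 365.7284 = 11136.4298
Profit = 18891.3713 - 11136.4298 = 7754.9416

7754.9416 $


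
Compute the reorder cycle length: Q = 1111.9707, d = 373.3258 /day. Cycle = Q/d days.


Cycle = 1111.9707 / 373.3258 = 2.9786

2.9786 days


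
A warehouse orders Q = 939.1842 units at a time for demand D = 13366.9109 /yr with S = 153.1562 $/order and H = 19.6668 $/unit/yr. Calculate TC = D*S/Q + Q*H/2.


Ordering cost = D*S/Q = 2179.7910
Holding cost = Q*H/2 = 9235.3739
TC = 2179.7910 + 9235.3739 = 11415.1649

11415.1649 $/yr


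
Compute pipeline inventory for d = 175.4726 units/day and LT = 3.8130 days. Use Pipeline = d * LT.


Pipeline = 175.4726 * 3.8130 = 669.0770

669.0770 units


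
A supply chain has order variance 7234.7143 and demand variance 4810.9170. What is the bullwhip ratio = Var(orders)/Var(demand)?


BW = 7234.7143 / 4810.9170 = 1.5038

1.5038


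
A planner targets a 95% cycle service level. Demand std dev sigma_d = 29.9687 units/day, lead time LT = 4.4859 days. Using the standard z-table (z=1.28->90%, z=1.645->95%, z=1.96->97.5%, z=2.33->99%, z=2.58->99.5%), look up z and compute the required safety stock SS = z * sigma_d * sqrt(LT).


From the table, SL = 95% corresponds to z = 1.645
sqrt(LT) = sqrt(4.4859) = 2.1180
SS = 1.645 * 29.9687 * 2.1180 = 104.4140

104.4140 units


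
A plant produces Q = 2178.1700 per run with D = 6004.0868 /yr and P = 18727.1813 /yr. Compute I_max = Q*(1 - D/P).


D/P = 0.3206
1 - D/P = 0.6794
I_max = 2178.1700 * 0.6794 = 1479.8310

1479.8310 units


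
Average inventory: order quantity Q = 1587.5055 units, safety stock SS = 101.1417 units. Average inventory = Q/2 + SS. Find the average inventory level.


Q/2 = 793.7527
Avg = 793.7527 + 101.1417 = 894.8945

894.8945 units


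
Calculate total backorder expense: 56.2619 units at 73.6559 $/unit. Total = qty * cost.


Total = 56.2619 * 73.6559 = 4144.0209

4144.0209 $


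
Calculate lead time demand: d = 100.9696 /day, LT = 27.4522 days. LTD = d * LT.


LTD = 100.9696 * 27.4522 = 2771.8377

2771.8377 units


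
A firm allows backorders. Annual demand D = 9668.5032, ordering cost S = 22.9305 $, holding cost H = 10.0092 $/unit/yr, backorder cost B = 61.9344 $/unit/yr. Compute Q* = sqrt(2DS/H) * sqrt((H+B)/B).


sqrt(2DS/H) = 210.4756
sqrt((H+B)/B) = 1.0778
Q* = 210.4756 * 1.0778 = 226.8464

226.8464 units


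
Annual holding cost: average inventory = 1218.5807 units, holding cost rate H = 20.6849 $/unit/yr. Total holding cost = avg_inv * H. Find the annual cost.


Cost = 1218.5807 * 20.6849 = 25206.2199

25206.2199 $/yr


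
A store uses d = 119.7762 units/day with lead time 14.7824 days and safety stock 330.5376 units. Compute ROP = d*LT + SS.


d*LT = 119.7762 * 14.7824 = 1770.5797
ROP = 1770.5797 + 330.5376 = 2101.1173

2101.1173 units


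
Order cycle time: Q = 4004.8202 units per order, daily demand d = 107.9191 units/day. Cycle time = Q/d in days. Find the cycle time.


Cycle = 4004.8202 / 107.9191 = 37.1095

37.1095 days


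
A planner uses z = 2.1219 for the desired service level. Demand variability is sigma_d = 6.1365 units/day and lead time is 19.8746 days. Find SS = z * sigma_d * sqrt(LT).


sqrt(LT) = sqrt(19.8746) = 4.4581
SS = 2.1219 * 6.1365 * 4.4581 = 58.0490

58.0490 units


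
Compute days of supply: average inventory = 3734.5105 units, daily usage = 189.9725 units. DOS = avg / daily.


DOS = 3734.5105 / 189.9725 = 19.6582

19.6582 days


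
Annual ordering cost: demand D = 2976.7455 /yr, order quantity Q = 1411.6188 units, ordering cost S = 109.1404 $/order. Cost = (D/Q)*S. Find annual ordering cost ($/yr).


Number of orders = D/Q = 2.1087
Cost = 2.1087 * 109.1404 = 230.1494

230.1494 $/yr


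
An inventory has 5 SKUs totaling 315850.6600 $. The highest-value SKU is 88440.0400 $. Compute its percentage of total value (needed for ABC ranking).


Top item = 88440.0400
Total = 315850.6600
Percentage = 88440.0400 / 315850.6600 * 100 = 28.0006

28.0006%


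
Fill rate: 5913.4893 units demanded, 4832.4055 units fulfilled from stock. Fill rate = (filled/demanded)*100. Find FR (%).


FR = 4832.4055 / 5913.4893 * 100 = 81.7183

81.7183%


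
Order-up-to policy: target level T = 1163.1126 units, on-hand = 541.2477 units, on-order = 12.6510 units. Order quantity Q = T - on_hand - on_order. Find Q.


Inventory position = OH + OO = 541.2477 + 12.6510 = 553.8987
Q = 1163.1126 - 553.8987 = 609.2139

609.2139 units


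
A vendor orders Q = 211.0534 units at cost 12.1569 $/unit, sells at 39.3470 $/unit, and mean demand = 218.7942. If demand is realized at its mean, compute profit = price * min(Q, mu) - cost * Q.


Sales at mu = min(211.0534, 218.7942) = 211.0534
Revenue = 39.3470 * 211.0534 = 8304.3181
Total cost = 12.1569 * 211.0534 = 2565.7551
Profit = 8304.3181 - 2565.7551 = 5738.5631

5738.5631 $


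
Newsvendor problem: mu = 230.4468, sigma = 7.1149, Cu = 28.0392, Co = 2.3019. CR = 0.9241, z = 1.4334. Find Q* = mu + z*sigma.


CR = Cu/(Cu+Co) = 28.0392/(28.0392+2.3019) = 0.9241
z = 1.4334
Q* = 230.4468 + 1.4334 * 7.1149 = 240.6453

240.6453 units


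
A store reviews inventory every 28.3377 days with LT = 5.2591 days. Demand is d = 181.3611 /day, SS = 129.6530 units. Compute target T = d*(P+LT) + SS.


P + LT = 33.5968
d*(P+LT) = 181.3611 * 33.5968 = 6093.1526
T = 6093.1526 + 129.6530 = 6222.8056

6222.8056 units


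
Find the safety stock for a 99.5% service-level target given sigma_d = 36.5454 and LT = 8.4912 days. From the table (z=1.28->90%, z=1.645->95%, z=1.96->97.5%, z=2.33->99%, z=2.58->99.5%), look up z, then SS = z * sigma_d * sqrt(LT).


From the table, SL = 99.5% corresponds to z = 2.58
sqrt(LT) = sqrt(8.4912) = 2.9140
SS = 2.58 * 36.5454 * 2.9140 = 274.7495

274.7495 units


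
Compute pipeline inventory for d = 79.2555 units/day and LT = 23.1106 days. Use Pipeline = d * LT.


Pipeline = 79.2555 * 23.1106 = 1831.6422

1831.6422 units


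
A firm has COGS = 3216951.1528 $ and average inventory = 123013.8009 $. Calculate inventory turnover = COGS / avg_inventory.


Turnover = 3216951.1528 / 123013.8009 = 26.1511

26.1511


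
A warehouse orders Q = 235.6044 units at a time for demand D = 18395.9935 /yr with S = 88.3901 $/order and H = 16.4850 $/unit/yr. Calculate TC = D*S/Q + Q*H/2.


Ordering cost = D*S/Q = 6901.4997
Holding cost = Q*H/2 = 1941.9693
TC = 6901.4997 + 1941.9693 = 8843.4690

8843.4690 $/yr


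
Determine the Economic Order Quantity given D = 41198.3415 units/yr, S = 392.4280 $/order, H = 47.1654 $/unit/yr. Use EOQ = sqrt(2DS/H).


2*D*S = 2 * 41198.3415 * 392.4280 = 32334765.5163
2*D*S/H = 685561.1426
EOQ = sqrt(685561.1426) = 827.9862

827.9862 units


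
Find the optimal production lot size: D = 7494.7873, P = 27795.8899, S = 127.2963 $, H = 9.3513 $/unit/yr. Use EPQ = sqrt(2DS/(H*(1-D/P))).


1 - D/P = 1 - 0.2696 = 0.7304
H*(1-D/P) = 6.8298
2DS = 1908117.3852
EPQ = sqrt(279379.1909) = 528.5633

528.5633 units


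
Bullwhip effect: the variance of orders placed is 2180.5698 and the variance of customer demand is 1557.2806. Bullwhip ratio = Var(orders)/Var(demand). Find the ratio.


BW = 2180.5698 / 1557.2806 = 1.4002

1.4002


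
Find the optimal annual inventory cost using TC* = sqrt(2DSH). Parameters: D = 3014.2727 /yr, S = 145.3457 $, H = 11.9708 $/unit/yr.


2*D*S*H = 10489092.0977
TC* = sqrt(10489092.0977) = 3238.6868

3238.6868 $/yr


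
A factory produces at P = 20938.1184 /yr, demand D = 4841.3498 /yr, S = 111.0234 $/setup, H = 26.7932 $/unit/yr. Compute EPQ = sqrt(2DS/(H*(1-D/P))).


1 - D/P = 1 - 0.2312 = 0.7688
H*(1-D/P) = 20.5980
2DS = 1075006.2308
EPQ = sqrt(52189.7656) = 228.4508

228.4508 units


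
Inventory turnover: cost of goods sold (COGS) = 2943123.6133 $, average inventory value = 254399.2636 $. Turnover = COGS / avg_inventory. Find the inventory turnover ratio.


Turnover = 2943123.6133 / 254399.2636 = 11.5689

11.5689


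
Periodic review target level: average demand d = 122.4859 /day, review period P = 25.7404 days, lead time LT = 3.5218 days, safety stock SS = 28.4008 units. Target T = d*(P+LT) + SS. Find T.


P + LT = 29.2622
d*(P+LT) = 122.4859 * 29.2622 = 3584.2069
T = 3584.2069 + 28.4008 = 3612.6077

3612.6077 units


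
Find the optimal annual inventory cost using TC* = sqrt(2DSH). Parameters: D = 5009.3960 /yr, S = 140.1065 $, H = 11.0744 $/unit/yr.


2*D*S*H = 15545111.8172
TC* = sqrt(15545111.8172) = 3942.7290

3942.7290 $/yr


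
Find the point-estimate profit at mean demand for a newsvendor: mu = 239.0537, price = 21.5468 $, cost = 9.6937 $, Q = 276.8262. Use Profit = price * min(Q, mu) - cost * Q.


Sales at mu = min(276.8262, 239.0537) = 239.0537
Revenue = 21.5468 * 239.0537 = 5150.8423
Total cost = 9.6937 * 276.8262 = 2683.4701
Profit = 5150.8423 - 2683.4701 = 2467.3721

2467.3721 $


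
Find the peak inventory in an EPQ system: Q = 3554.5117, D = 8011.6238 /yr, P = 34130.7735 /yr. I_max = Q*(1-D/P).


D/P = 0.2347
1 - D/P = 0.7653
I_max = 3554.5117 * 0.7653 = 2720.1500

2720.1500 units


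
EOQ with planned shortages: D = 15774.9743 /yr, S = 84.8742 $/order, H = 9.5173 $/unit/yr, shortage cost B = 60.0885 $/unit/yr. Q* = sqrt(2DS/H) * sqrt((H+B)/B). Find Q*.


sqrt(2DS/H) = 530.4327
sqrt((H+B)/B) = 1.0763
Q* = 530.4327 * 1.0763 = 570.8964

570.8964 units


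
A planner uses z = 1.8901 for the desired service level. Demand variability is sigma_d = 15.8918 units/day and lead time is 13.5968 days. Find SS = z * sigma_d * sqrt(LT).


sqrt(LT) = sqrt(13.5968) = 3.6874
SS = 1.8901 * 15.8918 * 3.6874 = 110.7583

110.7583 units


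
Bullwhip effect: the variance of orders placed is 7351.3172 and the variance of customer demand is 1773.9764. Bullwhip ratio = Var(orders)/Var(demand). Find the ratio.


BW = 7351.3172 / 1773.9764 = 4.1440

4.1440


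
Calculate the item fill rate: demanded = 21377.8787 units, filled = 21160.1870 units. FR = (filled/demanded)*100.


FR = 21160.1870 / 21377.8787 * 100 = 98.9817

98.9817%


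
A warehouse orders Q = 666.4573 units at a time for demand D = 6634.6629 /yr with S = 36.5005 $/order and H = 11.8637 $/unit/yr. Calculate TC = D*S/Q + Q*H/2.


Ordering cost = D*S/Q = 363.3669
Holding cost = Q*H/2 = 3953.3247
TC = 363.3669 + 3953.3247 = 4316.6916

4316.6916 $/yr


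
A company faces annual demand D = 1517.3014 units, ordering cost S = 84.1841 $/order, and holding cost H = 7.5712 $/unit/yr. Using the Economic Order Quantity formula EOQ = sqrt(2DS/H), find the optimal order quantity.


2*D*S = 2 * 1517.3014 * 84.1841 = 255465.3056
2*D*S/H = 33741.7194
EOQ = sqrt(33741.7194) = 183.6892

183.6892 units


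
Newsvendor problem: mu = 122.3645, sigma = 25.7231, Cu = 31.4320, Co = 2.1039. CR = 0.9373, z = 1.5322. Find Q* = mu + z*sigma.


CR = Cu/(Cu+Co) = 31.4320/(31.4320+2.1039) = 0.9373
z = 1.5322
Q* = 122.3645 + 1.5322 * 25.7231 = 161.7774

161.7774 units


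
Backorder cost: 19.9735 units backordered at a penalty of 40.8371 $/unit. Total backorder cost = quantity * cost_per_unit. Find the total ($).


Total = 19.9735 * 40.8371 = 815.6598

815.6598 $


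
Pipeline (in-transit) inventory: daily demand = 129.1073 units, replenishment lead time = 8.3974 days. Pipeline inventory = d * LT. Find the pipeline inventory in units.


Pipeline = 129.1073 * 8.3974 = 1084.1656

1084.1656 units


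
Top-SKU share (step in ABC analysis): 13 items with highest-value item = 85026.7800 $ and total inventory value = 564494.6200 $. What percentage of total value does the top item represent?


Top item = 85026.7800
Total = 564494.6200
Percentage = 85026.7800 / 564494.6200 * 100 = 15.0625

15.0625%


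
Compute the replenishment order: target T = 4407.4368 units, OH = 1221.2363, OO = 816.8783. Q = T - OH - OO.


Inventory position = OH + OO = 1221.2363 + 816.8783 = 2038.1146
Q = 4407.4368 - 2038.1146 = 2369.3222

2369.3222 units


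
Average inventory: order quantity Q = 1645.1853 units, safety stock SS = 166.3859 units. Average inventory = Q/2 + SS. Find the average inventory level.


Q/2 = 822.5927
Avg = 822.5927 + 166.3859 = 988.9786

988.9786 units


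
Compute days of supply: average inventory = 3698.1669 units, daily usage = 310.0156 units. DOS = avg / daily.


DOS = 3698.1669 / 310.0156 = 11.9290

11.9290 days


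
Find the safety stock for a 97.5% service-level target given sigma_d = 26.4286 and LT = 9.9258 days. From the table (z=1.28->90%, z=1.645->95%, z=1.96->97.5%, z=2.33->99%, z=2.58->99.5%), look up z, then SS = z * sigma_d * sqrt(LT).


From the table, SL = 97.5% corresponds to z = 1.96
sqrt(LT) = sqrt(9.9258) = 3.1505
SS = 1.96 * 26.4286 * 3.1505 = 163.1973

163.1973 units


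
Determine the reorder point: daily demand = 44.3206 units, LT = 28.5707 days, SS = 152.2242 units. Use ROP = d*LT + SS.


d*LT = 44.3206 * 28.5707 = 1266.2706
ROP = 1266.2706 + 152.2242 = 1418.4948

1418.4948 units


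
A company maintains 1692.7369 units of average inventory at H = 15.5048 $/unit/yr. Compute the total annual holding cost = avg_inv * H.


Cost = 1692.7369 * 15.5048 = 26245.5471

26245.5471 $/yr


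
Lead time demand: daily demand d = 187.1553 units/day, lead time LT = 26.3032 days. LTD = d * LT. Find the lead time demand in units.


LTD = 187.1553 * 26.3032 = 4922.7833

4922.7833 units


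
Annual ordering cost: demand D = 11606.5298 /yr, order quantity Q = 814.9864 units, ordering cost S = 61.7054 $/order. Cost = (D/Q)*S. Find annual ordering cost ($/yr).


Number of orders = D/Q = 14.2414
Cost = 14.2414 * 61.7054 = 878.7700

878.7700 $/yr


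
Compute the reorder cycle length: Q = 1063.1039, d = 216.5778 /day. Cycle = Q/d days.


Cycle = 1063.1039 / 216.5778 = 4.9086

4.9086 days


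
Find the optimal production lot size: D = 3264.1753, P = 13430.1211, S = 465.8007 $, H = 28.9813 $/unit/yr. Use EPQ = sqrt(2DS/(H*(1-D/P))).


1 - D/P = 1 - 0.2430 = 0.7570
H*(1-D/P) = 21.9374
2DS = 3040910.2793
EPQ = sqrt(138617.4429) = 372.3136

372.3136 units


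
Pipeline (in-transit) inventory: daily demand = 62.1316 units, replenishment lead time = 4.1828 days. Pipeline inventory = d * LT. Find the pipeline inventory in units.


Pipeline = 62.1316 * 4.1828 = 259.8841

259.8841 units


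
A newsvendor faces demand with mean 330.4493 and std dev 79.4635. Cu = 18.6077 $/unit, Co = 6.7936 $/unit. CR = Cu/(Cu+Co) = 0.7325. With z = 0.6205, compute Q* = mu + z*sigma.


CR = Cu/(Cu+Co) = 18.6077/(18.6077+6.7936) = 0.7325
z = 0.6205
Q* = 330.4493 + 0.6205 * 79.4635 = 379.7564

379.7564 units


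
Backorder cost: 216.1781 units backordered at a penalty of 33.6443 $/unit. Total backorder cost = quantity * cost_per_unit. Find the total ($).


Total = 216.1781 * 33.6443 = 7273.1608

7273.1608 $


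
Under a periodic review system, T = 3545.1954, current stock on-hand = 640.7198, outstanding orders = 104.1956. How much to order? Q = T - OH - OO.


Inventory position = OH + OO = 640.7198 + 104.1956 = 744.9154
Q = 3545.1954 - 744.9154 = 2800.2800

2800.2800 units


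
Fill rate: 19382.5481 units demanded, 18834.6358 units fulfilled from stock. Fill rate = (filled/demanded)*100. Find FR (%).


FR = 18834.6358 / 19382.5481 * 100 = 97.1732

97.1732%


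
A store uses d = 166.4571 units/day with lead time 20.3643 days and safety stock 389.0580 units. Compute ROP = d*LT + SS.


d*LT = 166.4571 * 20.3643 = 3389.7823
ROP = 3389.7823 + 389.0580 = 3778.8403

3778.8403 units


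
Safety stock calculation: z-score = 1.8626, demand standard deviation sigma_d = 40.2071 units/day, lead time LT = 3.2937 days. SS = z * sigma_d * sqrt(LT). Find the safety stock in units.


sqrt(LT) = sqrt(3.2937) = 1.8149
SS = 1.8626 * 40.2071 * 1.8149 = 135.9141

135.9141 units


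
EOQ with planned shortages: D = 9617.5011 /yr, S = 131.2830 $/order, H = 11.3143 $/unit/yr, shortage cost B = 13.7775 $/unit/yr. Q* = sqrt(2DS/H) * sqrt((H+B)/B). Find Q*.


sqrt(2DS/H) = 472.4290
sqrt((H+B)/B) = 1.3495
Q* = 472.4290 * 1.3495 = 637.5544

637.5544 units


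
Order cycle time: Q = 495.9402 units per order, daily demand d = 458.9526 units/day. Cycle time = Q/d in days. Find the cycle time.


Cycle = 495.9402 / 458.9526 = 1.0806

1.0806 days


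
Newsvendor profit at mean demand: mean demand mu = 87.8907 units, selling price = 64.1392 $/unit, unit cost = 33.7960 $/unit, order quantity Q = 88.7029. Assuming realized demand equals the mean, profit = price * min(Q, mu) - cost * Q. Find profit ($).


Sales at mu = min(88.7029, 87.8907) = 87.8907
Revenue = 64.1392 * 87.8907 = 5637.2392
Total cost = 33.7960 * 88.7029 = 2997.8032
Profit = 5637.2392 - 2997.8032 = 2639.4360

2639.4360 $


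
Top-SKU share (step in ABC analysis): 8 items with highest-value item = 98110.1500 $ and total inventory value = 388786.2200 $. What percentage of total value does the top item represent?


Top item = 98110.1500
Total = 388786.2200
Percentage = 98110.1500 / 388786.2200 * 100 = 25.2350

25.2350%


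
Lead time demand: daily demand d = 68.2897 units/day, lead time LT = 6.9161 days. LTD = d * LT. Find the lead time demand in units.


LTD = 68.2897 * 6.9161 = 472.2984

472.2984 units


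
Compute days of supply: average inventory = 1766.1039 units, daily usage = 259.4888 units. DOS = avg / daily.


DOS = 1766.1039 / 259.4888 = 6.8061

6.8061 days


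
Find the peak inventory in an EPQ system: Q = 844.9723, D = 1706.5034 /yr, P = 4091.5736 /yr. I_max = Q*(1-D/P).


D/P = 0.4171
1 - D/P = 0.5829
I_max = 844.9723 * 0.5829 = 492.5533

492.5533 units


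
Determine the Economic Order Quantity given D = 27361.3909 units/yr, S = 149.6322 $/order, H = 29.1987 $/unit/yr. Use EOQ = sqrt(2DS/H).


2*D*S = 2 * 27361.3909 * 149.6322 = 8188290.2309
2*D*S/H = 280433.3834
EOQ = sqrt(280433.3834) = 529.5596

529.5596 units


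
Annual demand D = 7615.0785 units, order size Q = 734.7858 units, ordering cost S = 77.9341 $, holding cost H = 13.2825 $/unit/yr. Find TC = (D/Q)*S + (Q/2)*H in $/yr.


Ordering cost = D*S/Q = 807.6834
Holding cost = Q*H/2 = 4879.8962
TC = 807.6834 + 4879.8962 = 5687.5796

5687.5796 $/yr


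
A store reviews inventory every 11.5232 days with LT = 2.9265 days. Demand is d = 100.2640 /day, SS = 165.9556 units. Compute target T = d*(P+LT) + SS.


P + LT = 14.4497
d*(P+LT) = 100.2640 * 14.4497 = 1448.7847
T = 1448.7847 + 165.9556 = 1614.7403

1614.7403 units


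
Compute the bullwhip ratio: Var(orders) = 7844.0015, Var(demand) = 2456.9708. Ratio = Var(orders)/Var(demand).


BW = 7844.0015 / 2456.9708 = 3.1925

3.1925


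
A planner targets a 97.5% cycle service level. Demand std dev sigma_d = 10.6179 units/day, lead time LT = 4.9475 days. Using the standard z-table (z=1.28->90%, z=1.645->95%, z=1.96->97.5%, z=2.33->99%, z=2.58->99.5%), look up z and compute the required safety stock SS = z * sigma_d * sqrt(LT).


From the table, SL = 97.5% corresponds to z = 1.96
sqrt(LT) = sqrt(4.9475) = 2.2243
SS = 1.96 * 10.6179 * 2.2243 = 46.2900

46.2900 units


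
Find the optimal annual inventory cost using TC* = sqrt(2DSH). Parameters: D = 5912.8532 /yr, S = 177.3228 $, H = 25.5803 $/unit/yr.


2*D*S*H = 53641054.4359
TC* = sqrt(53641054.4359) = 7324.0054

7324.0054 $/yr


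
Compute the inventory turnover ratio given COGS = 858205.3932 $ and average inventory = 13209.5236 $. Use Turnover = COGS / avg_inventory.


Turnover = 858205.3932 / 13209.5236 = 64.9687

64.9687


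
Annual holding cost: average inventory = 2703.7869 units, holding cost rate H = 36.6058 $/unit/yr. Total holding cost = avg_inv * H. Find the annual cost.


Cost = 2703.7869 * 36.6058 = 98974.2825

98974.2825 $/yr


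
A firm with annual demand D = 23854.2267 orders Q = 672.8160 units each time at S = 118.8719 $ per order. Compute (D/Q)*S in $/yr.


Number of orders = D/Q = 35.4543
Cost = 35.4543 * 118.8719 = 4214.5211

4214.5211 $/yr


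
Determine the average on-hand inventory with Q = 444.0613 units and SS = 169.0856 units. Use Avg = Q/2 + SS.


Q/2 = 222.0307
Avg = 222.0307 + 169.0856 = 391.1163

391.1163 units


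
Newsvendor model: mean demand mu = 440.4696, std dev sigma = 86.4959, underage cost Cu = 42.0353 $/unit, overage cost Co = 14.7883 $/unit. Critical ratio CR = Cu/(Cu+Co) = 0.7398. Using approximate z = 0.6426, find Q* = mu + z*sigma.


CR = Cu/(Cu+Co) = 42.0353/(42.0353+14.7883) = 0.7398
z = 0.6426
Q* = 440.4696 + 0.6426 * 86.4959 = 496.0519

496.0519 units


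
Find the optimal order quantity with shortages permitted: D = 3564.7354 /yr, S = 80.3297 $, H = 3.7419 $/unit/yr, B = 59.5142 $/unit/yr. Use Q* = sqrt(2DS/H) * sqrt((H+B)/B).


sqrt(2DS/H) = 391.2196
sqrt((H+B)/B) = 1.0310
Q* = 391.2196 * 1.0310 = 403.3309

403.3309 units


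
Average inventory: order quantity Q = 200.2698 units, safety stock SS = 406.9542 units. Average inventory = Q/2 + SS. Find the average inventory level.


Q/2 = 100.1349
Avg = 100.1349 + 406.9542 = 507.0891

507.0891 units


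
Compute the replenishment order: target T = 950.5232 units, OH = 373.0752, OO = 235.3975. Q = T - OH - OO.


Inventory position = OH + OO = 373.0752 + 235.3975 = 608.4727
Q = 950.5232 - 608.4727 = 342.0505

342.0505 units


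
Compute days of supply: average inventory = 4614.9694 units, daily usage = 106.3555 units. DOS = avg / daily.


DOS = 4614.9694 / 106.3555 = 43.3919

43.3919 days


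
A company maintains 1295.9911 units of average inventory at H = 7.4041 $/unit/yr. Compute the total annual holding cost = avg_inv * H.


Cost = 1295.9911 * 7.4041 = 9595.6477

9595.6477 $/yr


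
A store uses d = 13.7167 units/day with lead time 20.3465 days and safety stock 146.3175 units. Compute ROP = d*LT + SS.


d*LT = 13.7167 * 20.3465 = 279.0868
ROP = 279.0868 + 146.3175 = 425.4043

425.4043 units


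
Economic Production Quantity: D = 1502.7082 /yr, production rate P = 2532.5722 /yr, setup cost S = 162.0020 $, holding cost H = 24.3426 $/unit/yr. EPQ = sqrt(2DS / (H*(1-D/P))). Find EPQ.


1 - D/P = 1 - 0.5934 = 0.4066
H*(1-D/P) = 9.8989
2DS = 486883.4676
EPQ = sqrt(49185.8322) = 221.7788

221.7788 units


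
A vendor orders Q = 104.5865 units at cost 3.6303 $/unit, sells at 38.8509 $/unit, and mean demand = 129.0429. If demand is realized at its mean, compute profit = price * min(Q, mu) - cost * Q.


Sales at mu = min(104.5865, 129.0429) = 104.5865
Revenue = 38.8509 * 104.5865 = 4063.2797
Total cost = 3.6303 * 104.5865 = 379.6804
Profit = 4063.2797 - 379.6804 = 3683.5993

3683.5993 $


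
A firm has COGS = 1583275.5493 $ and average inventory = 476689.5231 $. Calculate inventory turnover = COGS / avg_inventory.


Turnover = 1583275.5493 / 476689.5231 = 3.3214

3.3214


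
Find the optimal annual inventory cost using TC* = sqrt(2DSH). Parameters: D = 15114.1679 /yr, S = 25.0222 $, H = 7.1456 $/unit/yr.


2*D*S*H = 5404785.0983
TC* = sqrt(5404785.0983) = 2324.8194

2324.8194 $/yr


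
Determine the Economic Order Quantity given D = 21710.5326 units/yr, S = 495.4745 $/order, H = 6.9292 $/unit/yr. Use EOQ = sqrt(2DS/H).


2*D*S = 2 * 21710.5326 * 495.4745 = 21514030.5694
2*D*S/H = 3104836.1383
EOQ = sqrt(3104836.1383) = 1762.0545

1762.0545 units


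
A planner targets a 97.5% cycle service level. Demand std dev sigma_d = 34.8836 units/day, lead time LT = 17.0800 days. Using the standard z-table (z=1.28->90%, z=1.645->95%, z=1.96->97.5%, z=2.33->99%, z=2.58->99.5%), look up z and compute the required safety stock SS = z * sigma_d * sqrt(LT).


From the table, SL = 97.5% corresponds to z = 1.96
sqrt(LT) = sqrt(17.0800) = 4.1328
SS = 1.96 * 34.8836 * 4.1328 = 282.5669

282.5669 units


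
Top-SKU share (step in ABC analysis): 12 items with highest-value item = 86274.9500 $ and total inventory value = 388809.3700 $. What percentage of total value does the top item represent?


Top item = 86274.9500
Total = 388809.3700
Percentage = 86274.9500 / 388809.3700 * 100 = 22.1895

22.1895%


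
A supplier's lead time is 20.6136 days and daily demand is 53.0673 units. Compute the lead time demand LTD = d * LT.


LTD = 53.0673 * 20.6136 = 1093.9081

1093.9081 units


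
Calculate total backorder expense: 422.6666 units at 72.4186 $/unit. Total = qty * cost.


Total = 422.6666 * 72.4186 = 30608.9234

30608.9234 $


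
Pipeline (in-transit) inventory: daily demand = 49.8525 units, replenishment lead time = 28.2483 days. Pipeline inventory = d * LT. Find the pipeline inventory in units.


Pipeline = 49.8525 * 28.2483 = 1408.2484

1408.2484 units


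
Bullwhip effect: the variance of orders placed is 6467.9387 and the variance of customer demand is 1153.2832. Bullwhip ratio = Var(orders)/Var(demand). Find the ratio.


BW = 6467.9387 / 1153.2832 = 5.6083

5.6083


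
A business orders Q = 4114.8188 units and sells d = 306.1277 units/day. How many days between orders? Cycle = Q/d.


Cycle = 4114.8188 / 306.1277 = 13.4415

13.4415 days


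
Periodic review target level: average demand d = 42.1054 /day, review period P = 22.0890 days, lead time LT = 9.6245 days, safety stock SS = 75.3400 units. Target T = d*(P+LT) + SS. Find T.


P + LT = 31.7135
d*(P+LT) = 42.1054 * 31.7135 = 1335.3096
T = 1335.3096 + 75.3400 = 1410.6496

1410.6496 units


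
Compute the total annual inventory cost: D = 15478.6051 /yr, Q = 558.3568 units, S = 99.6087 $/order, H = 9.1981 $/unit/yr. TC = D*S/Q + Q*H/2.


Ordering cost = D*S/Q = 2761.3235
Holding cost = Q*H/2 = 2567.9108
TC = 2761.3235 + 2567.9108 = 5329.2343

5329.2343 $/yr


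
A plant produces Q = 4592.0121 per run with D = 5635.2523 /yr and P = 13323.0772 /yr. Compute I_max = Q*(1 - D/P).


D/P = 0.4230
1 - D/P = 0.5770
I_max = 4592.0121 * 0.5770 = 2649.7321

2649.7321 units


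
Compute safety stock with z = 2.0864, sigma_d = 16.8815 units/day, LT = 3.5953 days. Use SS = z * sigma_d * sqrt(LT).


sqrt(LT) = sqrt(3.5953) = 1.8961
SS = 2.0864 * 16.8815 * 1.8961 = 66.7846

66.7846 units


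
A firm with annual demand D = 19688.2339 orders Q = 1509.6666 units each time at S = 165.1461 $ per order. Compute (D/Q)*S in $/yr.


Number of orders = D/Q = 13.0414
Cost = 13.0414 * 165.1461 = 2153.7438

2153.7438 $/yr


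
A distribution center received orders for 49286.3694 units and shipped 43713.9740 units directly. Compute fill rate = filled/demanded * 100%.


FR = 43713.9740 / 49286.3694 * 100 = 88.6938

88.6938%


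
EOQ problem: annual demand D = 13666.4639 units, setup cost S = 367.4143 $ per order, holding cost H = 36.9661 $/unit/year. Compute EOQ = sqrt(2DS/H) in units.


2*D*S = 2 * 13666.4639 * 367.4143 = 10042508.5346
2*D*S/H = 271668.0563
EOQ = sqrt(271668.0563) = 521.2179

521.2179 units
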